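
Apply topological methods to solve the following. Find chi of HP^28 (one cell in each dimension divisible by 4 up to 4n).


HP^28 has one cell in each dimension 0, 4, ..., 4*28 (28+1 cells, all even-dim).
chi = 28 + 1 = 29

29


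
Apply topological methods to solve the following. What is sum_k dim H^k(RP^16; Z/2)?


H^k(RP^16; Z/2) = Z/2 for each 0 <= k <= 16.
Total dimension = 16 + 1 = 17

17


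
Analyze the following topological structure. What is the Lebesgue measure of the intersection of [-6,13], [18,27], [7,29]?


Intersection = [max(a_i), min(b_i)] = [18, 13].
Since 18 > 13, the intersection is empty.
Length = 0

0


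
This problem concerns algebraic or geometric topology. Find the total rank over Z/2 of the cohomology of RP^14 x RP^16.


dim H^*(RP^n; Z/2) = n+1 (one Z/2 in each degree 0..n).
Total Betti number is multiplicative.
Total = (14+1) * (16+1) = 15 * 17 = 255

255


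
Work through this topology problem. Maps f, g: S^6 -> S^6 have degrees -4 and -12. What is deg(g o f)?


Degree is multiplicative under composition: deg(g o f) = deg(g) * deg(f).
= -12 * -4 = 48

48


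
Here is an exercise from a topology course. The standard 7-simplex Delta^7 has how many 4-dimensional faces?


Delta^7 has 7+1 vertices. A 4-face is a choice of 4+1 vertices.
f_4 = C(7+1, 4+1) = C(8,5) = 56

56


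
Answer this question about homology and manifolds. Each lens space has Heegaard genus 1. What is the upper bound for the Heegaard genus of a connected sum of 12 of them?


Heegaard genus satisfies g(A#B) <= g(A) + g(B).
Each lens space has g = 1.
Upper bound: 12 * 1 = 12

12


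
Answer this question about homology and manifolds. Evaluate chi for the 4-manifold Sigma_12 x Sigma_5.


chi(Sigma_12) = 2 - 2*12 = -22
chi(Sigma_5) = 2 - 2*5 = -8
chi(product) = (-22) * (-8) = 176

176


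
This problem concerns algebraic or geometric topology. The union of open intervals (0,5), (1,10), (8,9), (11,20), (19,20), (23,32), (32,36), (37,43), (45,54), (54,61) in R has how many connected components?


Sort and merge overlapping open intervals.
Merged: (0,10), (11,20), (23,32), (32,36), (37,43), (45,54), (54,61).
Number of components = 7

7


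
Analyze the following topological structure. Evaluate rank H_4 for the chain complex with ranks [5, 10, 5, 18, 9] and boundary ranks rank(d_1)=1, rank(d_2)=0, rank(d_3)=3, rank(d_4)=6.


rank H_k = rank(ker d_k) - rank(im d_{k+1}).
rank(ker d_4) = rank(C_4) - rank(d_4) = 9 - 6 = 3.
rank(im d_{4+1}) = 0.
rank H_4 = 3 - 0 = 3

3


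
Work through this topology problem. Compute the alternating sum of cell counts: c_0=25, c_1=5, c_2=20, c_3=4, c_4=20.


chi = sum_k (-1)^k c_k.
= (-1)^0*25 + (-1)^1*5 + (-1)^2*20 + (-1)^3*4 + (-1)^4*20
= (25) + (-5) + (20) + (-4) + (20)
= 56

56


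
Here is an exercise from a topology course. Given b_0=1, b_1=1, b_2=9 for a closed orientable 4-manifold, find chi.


By Poincare duality b_k = b_{4-k}, so full Betti numbers: b_0=1, b_1=1, b_2=9, b_3=1, b_4=1.
chi = sum (-1)^k b_k = 9

9


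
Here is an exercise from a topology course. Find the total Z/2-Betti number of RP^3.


H^k(RP^3; Z/2) = Z/2 for each 0 <= k <= 3.
Total dimension = 3 + 1 = 4

4


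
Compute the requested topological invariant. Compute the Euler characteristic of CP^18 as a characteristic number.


For any closed oriented manifold, <e(TM),[M]> = chi(M).
chi(CP^18) = 18+1 = 19

19


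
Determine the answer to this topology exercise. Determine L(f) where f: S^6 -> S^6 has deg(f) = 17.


On S^6: L(f) = tr(f_0*) + (-1)^6 tr(f_6*) = 1 + (-1)^6 * deg(f).
L(f) = 1 + (-1)^6 * 17 = 1 + 17 = 18

18


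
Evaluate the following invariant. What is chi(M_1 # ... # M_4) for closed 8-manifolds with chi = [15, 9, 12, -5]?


For n-manifolds: chi(A#B) = chi(A) + chi(B) - chi(S^8).
chi(S^8) = 1 + (-1)^8 = 2.
chi(#) = (sum chi_i) - (4-1)*chi(S^8) = 31 - 3*2 = 25

25


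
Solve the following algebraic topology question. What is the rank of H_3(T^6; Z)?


By the Kunneth formula, b_k(T^n) = C(n,k).
b_3(T^6) = C(6,3).
C(6,3) = 6!/(3!*3!) = 20

20


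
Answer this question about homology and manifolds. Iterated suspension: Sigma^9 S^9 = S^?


Each suspension raises dimension by 1: Sigma S^n = S^{n+1}.
Sigma^9 S^9 = S^{9+9} = S^18

18


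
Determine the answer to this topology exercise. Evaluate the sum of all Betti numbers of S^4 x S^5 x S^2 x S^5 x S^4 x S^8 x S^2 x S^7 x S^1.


Total Betti number is multiplicative under products.
Each S^d (d>=1) has total Betti number 2.
There are 9 sphere factors.
Total = 2^9 = 512

512


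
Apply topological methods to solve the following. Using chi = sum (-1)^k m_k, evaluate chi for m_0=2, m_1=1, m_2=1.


Morse theory: chi(M) = sum_k (-1)^k m_k where m_k = #(index-k critical points).
= (2) + (-1) + (1) = 2

2


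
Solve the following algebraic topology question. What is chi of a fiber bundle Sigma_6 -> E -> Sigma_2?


For a fiber bundle F -> E -> B (with CW structure): chi(E) = chi(B) * chi(F).
chi(Sigma_2) = -2, chi(Sigma_6) = -10.
chi(E) = (-2) * (-10) = 20

20


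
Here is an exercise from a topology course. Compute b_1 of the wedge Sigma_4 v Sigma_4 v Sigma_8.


For a wedge X v Y: reduced H_k(X v Y) = H_k(X) + H_k(Y).
Each Sigma_g contributes b_1 = 2g.
b_1 = 8 + 8 + 16 = 32

32


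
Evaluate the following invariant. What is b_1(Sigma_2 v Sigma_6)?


For a wedge: H_1(A v B) = H_1(A) + H_1(B).
b_1(Sigma_2) = 4, b_1(Sigma_6) = 12.
b_1 = 4 + 12 = 16

16


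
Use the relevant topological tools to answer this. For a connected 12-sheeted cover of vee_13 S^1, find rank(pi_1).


Nielsen-Schreier: an index-n subgroup of F_r is free of rank 1 + n(r-1).
Equivalently: chi(cover) = n*chi(base); chi(vee_r S^1) = 1 - 13 = -12.
chi(E) = 12*(-12) = -144; rank = 1 - chi(E) = 1 - (-144) = 145.
rank = 1 + 12*(13-1) = 1 + 144 = 145

145


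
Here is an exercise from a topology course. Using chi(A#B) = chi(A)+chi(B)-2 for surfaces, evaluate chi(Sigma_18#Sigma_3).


chi(Sigma_18) = 2 - 2*18 = -34
chi(Sigma_3) = 2 - 2*3 = -4
For surfaces: chi(A#B) = chi(A) + chi(B) - 2.
chi = -34 + -4 - 2 = -40

-40


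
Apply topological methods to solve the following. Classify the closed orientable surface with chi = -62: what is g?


chi = 2 - 2g for closed orientable surfaces.
-62 = 2 - 2g
2g = 2 - (-62) = 64
g = 32

32


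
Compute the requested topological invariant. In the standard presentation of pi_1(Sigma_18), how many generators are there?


Standard presentation: pi_1(Sigma_g) = <a_1,b_1,...,a_g,b_g | [a_1,b_1]...[a_g,b_g] = 1>.
Number of generators = 2g = 2*18 = 36

36


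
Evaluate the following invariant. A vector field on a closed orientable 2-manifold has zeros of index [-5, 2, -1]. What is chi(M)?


Poincare-Hopf: chi(M) = sum of indices of zeros.
chi = (-5) + (2) + (-1) = -4

-4


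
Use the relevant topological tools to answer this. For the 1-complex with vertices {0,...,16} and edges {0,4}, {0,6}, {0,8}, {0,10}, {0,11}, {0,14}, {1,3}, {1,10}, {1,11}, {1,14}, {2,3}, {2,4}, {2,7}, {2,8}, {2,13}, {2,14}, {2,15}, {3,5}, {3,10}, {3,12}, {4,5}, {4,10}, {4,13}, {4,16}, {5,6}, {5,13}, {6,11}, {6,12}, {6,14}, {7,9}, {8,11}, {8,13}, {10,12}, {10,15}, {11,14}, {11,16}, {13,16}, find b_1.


b_1 = E - V + (number of components).
E = 37, V = 17, components = 1.
b_1 = 37 - 17 + 1 = 21

21


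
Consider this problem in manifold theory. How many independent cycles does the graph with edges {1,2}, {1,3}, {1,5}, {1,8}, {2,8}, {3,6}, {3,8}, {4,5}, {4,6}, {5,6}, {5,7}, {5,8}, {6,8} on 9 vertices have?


b_1 = E - V + (number of components).
E = 13, V = 9, components = 2.
b_1 = 13 - 9 + 2 = 6

6


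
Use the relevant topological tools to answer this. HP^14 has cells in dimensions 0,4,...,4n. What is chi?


HP^14 has one cell in each dimension 0, 4, ..., 4*14 (14+1 cells, all even-dim).
chi = 14 + 1 = 15

15


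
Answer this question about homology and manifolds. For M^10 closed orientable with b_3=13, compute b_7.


Poincare duality for closed orientable n-manifolds: b_k = b_{n-k}.
Here n = 10, so b_7 = b_3 = 13

13


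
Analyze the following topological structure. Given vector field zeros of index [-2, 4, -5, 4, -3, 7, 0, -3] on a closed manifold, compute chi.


Poincare-Hopf: chi(M) = sum of indices of zeros.
chi = (-2) + (4) + (-5) + (4) + (-3) + (7) + (0) + (-3) = 2

2


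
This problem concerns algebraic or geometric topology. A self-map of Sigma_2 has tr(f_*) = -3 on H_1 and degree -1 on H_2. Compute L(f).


L(f) = tr(f_0*) - tr(f_1*) + tr(f_2*).
= 1 - (-3) + (-1)
= 3

3


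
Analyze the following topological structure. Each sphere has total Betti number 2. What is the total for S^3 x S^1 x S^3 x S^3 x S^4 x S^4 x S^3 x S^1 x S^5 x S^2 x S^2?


Total Betti number is multiplicative under products.
Each S^d (d>=1) has total Betti number 2.
There are 11 sphere factors.
Total = 2^11 = 2048

2048


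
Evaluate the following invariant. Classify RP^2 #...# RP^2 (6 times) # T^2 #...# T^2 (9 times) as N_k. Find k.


Since a >= 1, the sum is non-orientable; each T^2 can be replaced by RP^2 # RP^2 (since T^2#RP^2 = 3RP^2).
Total crosscaps k = 6 + 2*9 = 24.
Check via chi: chi = 6*1 + 9*0 - (6+9-1)*2 = -22 = 2 - k = -22. Consistent.

24


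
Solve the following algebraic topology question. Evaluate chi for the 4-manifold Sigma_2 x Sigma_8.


chi(Sigma_2) = 2 - 2*2 = -2
chi(Sigma_8) = 2 - 2*8 = -14
chi(product) = (-2) * (-14) = 28

28


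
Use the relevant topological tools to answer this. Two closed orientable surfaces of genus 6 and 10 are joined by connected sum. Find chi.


chi(Sigma_6) = 2 - 2*6 = -10
chi(Sigma_10) = 2 - 2*10 = -18
For surfaces: chi(A#B) = chi(A) + chi(B) - 2.
chi = -10 + -18 - 2 = -30

-30


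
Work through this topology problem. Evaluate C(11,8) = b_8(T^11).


By the Kunneth formula, b_k(T^n) = C(n,k).
b_8(T^11) = C(11,8).
C(11,8) = 11!/(8!*3!) = 165

165


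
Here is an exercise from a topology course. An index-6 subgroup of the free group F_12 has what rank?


Nielsen-Schreier: an index-n subgroup of F_r is free of rank 1 + n(r-1).
Equivalently: chi(cover) = n*chi(base); chi(vee_r S^1) = 1 - 12 = -11.
chi(E) = 6*(-11) = -66; rank = 1 - chi(E) = 1 - (-66) = 67.
rank = 1 + 6*(12-1) = 1 + 66 = 67

67


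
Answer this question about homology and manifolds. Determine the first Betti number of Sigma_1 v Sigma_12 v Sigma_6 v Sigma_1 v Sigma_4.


For a wedge X v Y: reduced H_k(X v Y) = H_k(X) + H_k(Y).
Each Sigma_g contributes b_1 = 2g.
b_1 = 2 + 24 + 12 + 2 + 8 = 48

48


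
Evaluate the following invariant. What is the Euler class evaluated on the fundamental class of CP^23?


For any closed oriented manifold, <e(TM),[M]> = chi(M).
chi(CP^23) = 23+1 = 24

24


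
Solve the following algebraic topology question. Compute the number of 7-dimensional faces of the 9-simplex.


Delta^9 has 9+1 vertices. A 7-face is a choice of 7+1 vertices.
f_7 = C(9+1, 7+1) = C(10,8) = 45

45


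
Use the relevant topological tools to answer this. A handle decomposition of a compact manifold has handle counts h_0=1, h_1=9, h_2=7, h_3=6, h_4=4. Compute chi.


Handles of index k contribute (-1)^k to chi (same as CW cells).
chi = (1) + (-9) + (7) + (-6) + (4) = -3

-3


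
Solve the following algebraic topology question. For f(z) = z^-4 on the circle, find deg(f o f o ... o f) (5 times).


deg(f) = -4. Degree is multiplicative: deg(f^5) = (deg f)^5.
deg(f^5) = (-4)^5 = -1024

-1024


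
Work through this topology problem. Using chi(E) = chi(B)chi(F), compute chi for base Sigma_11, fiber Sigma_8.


For a fiber bundle F -> E -> B (with CW structure): chi(E) = chi(B) * chi(F).
chi(Sigma_11) = -20, chi(Sigma_8) = -14.
chi(E) = (-20) * (-14) = 280

280


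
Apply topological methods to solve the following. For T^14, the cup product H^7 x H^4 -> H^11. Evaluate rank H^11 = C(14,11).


Cup product: H^p x H^q -> H^{p+q}; here p+q = 7+4 = 11.
rank H^k(T^n) = C(n,k).
C(14,11) = 364

364


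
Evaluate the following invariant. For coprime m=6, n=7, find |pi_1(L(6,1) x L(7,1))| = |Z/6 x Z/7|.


pi_1(X x Y) = pi_1(X) x pi_1(Y).
pi_1(L(6,1)) = Z/6, pi_1(L(7,1)) = Z/7.
|Z/6 x Z/7| = 6 * 7 = 42

42


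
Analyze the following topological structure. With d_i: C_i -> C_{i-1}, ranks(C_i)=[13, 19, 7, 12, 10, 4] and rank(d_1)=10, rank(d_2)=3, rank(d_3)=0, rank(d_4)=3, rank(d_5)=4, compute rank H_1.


rank H_k = rank(ker d_k) - rank(im d_{k+1}).
rank(ker d_1) = rank(C_1) - rank(d_1) = 19 - 10 = 9.
rank(im d_{1+1}) = 3.
rank H_1 = 9 - 3 = 6

6


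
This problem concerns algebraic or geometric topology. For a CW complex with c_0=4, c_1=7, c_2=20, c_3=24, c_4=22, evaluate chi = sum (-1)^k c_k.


chi = sum_k (-1)^k c_k.
= (-1)^0*4 + (-1)^1*7 + (-1)^2*20 + (-1)^3*24 + (-1)^4*22
= (4) + (-7) + (20) + (-24) + (22)
= 15

15


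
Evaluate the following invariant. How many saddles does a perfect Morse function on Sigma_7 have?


A perfect Morse function has m_k = b_k.
For Sigma_7: b_0=1, b_1=2g=14, b_2=1.
Saddles m_1 = 2g = 14

14


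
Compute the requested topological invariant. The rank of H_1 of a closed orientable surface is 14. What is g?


For a closed orientable surface: b_1 = 2g.
14 = 2g
g = 14 / 2 = 7

7


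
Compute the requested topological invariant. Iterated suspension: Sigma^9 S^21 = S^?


Each suspension raises dimension by 1: Sigma S^n = S^{n+1}.
Sigma^9 S^21 = S^{21+9} = S^30

30


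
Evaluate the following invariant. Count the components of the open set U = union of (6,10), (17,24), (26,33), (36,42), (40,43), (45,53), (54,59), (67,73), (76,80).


Sort and merge overlapping open intervals.
Merged: (6,10), (17,24), (26,33), (36,43), (45,53), (54,59), (67,73), (76,80).
Number of components = 8

8


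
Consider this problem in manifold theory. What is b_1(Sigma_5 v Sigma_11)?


For a wedge: H_1(A v B) = H_1(A) + H_1(B).
b_1(Sigma_5) = 10, b_1(Sigma_11) = 22.
b_1 = 10 + 22 = 32

32


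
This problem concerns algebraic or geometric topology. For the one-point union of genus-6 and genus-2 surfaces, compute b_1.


For a wedge: H_1(A v B) = H_1(A) + H_1(B).
b_1(Sigma_6) = 12, b_1(Sigma_2) = 4.
b_1 = 12 + 4 = 16

16


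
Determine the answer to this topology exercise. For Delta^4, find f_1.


Delta^4 has 4+1 vertices. A 1-face is a choice of 1+1 vertices.
f_1 = C(4+1, 1+1) = C(5,2) = 10

10


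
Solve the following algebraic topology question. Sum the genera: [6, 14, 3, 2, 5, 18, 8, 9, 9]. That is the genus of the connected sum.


Genus is additive under connected sum of orientable surfaces.
g = 6 + 14 + 3 + 2 + 5 + 18 + 8 + 9 + 9 = 74

74


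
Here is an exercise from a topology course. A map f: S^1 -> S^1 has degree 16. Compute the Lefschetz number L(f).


On S^1: L(f) = tr(f_0*) + (-1)^1 tr(f_1*) = 1 + (-1)^1 * deg(f).
L(f) = 1 + (-1)^1 * 16 = 1 + -16 = -15

-15


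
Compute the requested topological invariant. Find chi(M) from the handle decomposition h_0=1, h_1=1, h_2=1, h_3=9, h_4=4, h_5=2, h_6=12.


Handles of index k contribute (-1)^k to chi (same as CW cells).
chi = (1) + (-1) + (1) + (-9) + (4) + (-2) + (12) = 6

6


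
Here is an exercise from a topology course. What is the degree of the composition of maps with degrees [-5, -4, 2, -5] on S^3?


Degree is multiplicative: deg(composition) = product of degrees.
= (-5) * (-4) * (2) * (-5) = -200

-200


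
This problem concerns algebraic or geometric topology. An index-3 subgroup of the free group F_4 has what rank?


Nielsen-Schreier: an index-n subgroup of F_r is free of rank 1 + n(r-1).
Equivalently: chi(cover) = n*chi(base); chi(vee_r S^1) = 1 - 4 = -3.
chi(E) = 3*(-3) = -9; rank = 1 - chi(E) = 1 - (-9) = 10.
rank = 1 + 3*(4-1) = 1 + 9 = 10

10


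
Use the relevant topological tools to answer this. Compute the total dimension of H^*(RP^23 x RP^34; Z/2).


dim H^*(RP^n; Z/2) = n+1 (one Z/2 in each degree 0..n).
Total Betti number is multiplicative.
Total = (23+1) * (34+1) = 24 * 35 = 840

840


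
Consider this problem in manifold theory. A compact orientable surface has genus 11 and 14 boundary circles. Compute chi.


For a compact orientable surface with genus g and b boundary components: chi = 2 - 2g - b.
chi = 2 - 2*11 - 14 = 2 - 22 - 14 = -34

-34


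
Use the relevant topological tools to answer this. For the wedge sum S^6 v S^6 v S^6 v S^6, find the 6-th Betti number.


For a wedge of spheres, H_k (k>0) is free on one generator per sphere of dimension k.
Spheres of dimension 6: count = 4.
b_6 = 4

4


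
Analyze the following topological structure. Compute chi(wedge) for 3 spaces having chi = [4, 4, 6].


chi(A v B) = chi(A) + chi(B) - 1 (one point identified).
For 3 spaces: chi = (sum chi_i) - (3 - 1).
sum = 14; chi = 14 - 2 = 12

12


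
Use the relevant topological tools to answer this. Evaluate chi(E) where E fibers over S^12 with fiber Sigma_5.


chi(S^12) = 2 (n even), chi(Sigma_5) = 2 - 2*5 = -8.
chi(E) = 2 * (-8) = -16

-16


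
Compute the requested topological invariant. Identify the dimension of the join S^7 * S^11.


Join of spheres: S^m * S^n = S^{m+n+1}.
dim = 7 + 11 + 1 = 19

19


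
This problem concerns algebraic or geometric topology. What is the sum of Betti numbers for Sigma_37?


For Sigma_37: b_0 = 1, b_1 = 2g = 74, b_2 = 1.
Total = 1 + 74 + 1 = 76

76


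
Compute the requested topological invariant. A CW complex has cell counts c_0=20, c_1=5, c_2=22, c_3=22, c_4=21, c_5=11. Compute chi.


chi = sum_k (-1)^k c_k.
= (-1)^0*20 + (-1)^1*5 + (-1)^2*22 + (-1)^3*22 + (-1)^4*21 + (-1)^5*11
= (20) + (-5) + (22) + (-22) + (21) + (-11)
= 25

25


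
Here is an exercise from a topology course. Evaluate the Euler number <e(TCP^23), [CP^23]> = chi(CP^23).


For any closed oriented manifold, <e(TM),[M]> = chi(M).
chi(CP^23) = 23+1 = 24

24


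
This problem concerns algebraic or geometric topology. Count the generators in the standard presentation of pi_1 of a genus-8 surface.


Standard presentation: pi_1(Sigma_g) = <a_1,b_1,...,a_g,b_g | [a_1,b_1]...[a_g,b_g] = 1>.
Number of generators = 2g = 2*8 = 16

16


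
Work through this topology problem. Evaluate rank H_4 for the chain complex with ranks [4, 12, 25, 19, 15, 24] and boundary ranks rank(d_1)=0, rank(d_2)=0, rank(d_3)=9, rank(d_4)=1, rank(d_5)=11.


rank H_k = rank(ker d_k) - rank(im d_{k+1}).
rank(ker d_4) = rank(C_4) - rank(d_4) = 15 - 1 = 14.
rank(im d_{4+1}) = 11.
rank H_4 = 14 - 11 = 3

3


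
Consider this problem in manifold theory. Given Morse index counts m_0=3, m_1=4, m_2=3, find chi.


Morse theory: chi(M) = sum_k (-1)^k m_k where m_k = #(index-k critical points).
= (3) + (-4) + (3) = 2

2


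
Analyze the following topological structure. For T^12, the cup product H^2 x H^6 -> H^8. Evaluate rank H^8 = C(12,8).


Cup product: H^p x H^q -> H^{p+q}; here p+q = 2+6 = 8.
rank H^k(T^n) = C(n,k).
C(12,8) = 495

495


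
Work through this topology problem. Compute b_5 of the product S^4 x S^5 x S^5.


Each S^d has Poincare polynomial 1 + t^d.
The product S^4 x S^5 x S^5 has Poincare polynomial prod(1+t^d_i).
Expanding: b_0=1, b_4=1, b_5=2, b_9=2, b_10=1, b_14=1.
b_5 = 2

2


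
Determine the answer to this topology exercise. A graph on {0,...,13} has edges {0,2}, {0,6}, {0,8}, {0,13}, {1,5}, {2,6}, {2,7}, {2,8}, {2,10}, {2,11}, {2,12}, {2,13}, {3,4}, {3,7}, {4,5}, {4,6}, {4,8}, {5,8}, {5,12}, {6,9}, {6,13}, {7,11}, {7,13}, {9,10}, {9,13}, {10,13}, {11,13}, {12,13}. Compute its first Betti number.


b_1 = E - V + (number of components).
E = 28, V = 14, components = 1.
b_1 = 28 - 14 + 1 = 15

15


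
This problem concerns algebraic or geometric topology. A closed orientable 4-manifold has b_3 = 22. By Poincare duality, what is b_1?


Poincare duality for closed orientable n-manifolds: b_k = b_{n-k}.
Here n = 4, so b_1 = b_3 = 22

22


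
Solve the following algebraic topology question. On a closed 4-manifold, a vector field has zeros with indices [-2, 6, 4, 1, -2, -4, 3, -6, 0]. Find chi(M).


Poincare-Hopf: chi(M) = sum of indices of zeros.
chi = (-2) + (6) + (4) + (1) + (-2) + (-4) + (3) + (-6) + (0) = 0

0


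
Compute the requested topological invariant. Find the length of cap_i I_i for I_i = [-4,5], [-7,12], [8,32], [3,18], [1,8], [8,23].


Intersection = [max(a_i), min(b_i)] = [8, 5].
Since 8 > 5, the intersection is empty.
Length = 0

0


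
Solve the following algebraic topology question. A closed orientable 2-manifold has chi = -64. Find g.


chi = 2 - 2g for closed orientable surfaces.
-64 = 2 - 2g
2g = 2 - (-64) = 66
g = 33

33


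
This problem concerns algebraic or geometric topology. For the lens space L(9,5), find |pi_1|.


pi_1(L(p,q)) = Z/pZ for any q coprime to p.
|pi_1(L(9,5))| = 9

9


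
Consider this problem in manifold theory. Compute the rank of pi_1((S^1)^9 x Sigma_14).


pi_1(A x B) = pi_1(A) x pi_1(B); rank of abelianization = b_1.
b_1(T^9) = 9, b_1(Sigma_14) = 2*14 = 28.
b_1(product) = 9 + 28 = 37

37


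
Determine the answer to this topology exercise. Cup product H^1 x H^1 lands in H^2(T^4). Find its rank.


Cup product: H^p x H^q -> H^{p+q}; here p+q = 1+1 = 2.
rank H^k(T^n) = C(n,k).
C(4,2) = 6

6


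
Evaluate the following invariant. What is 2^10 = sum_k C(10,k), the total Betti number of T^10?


b_k(T^10) = C(10,k), so the sum over k is sum_k C(10,k) = 2^10.
Total = 2^10 = 1024

1024


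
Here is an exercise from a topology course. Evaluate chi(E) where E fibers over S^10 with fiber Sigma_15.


chi(S^10) = 2 (n even), chi(Sigma_15) = 2 - 2*15 = -28.
chi(E) = 2 * (-28) = -56

-56


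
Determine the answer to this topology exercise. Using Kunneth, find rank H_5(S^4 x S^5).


Each S^d has Poincare polynomial 1 + t^d.
The product S^4 x S^5 has Poincare polynomial prod(1+t^d_i).
Expanding: b_0=1, b_4=1, b_5=1, b_9=1.
b_5 = 1

1


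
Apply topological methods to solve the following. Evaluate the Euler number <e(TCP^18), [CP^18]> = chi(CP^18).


For any closed oriented manifold, <e(TM),[M]> = chi(M).
chi(CP^18) = 18+1 = 19

19


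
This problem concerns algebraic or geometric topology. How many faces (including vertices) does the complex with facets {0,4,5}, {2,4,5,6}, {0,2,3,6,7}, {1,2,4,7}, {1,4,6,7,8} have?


Each maximal simplex on m vertices has 2^m - 1 nonempty faces.
Take the union (dedupe shared faces).
Total distinct faces = 77

77


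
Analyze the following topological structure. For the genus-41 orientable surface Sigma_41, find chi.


For a closed orientable surface of genus g: chi = 2 - 2g.
Here g = 41.
chi = 2 - 2*41 = 2 - 82 = -80

-80


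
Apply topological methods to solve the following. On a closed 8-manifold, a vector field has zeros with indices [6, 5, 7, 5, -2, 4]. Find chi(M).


Poincare-Hopf: chi(M) = sum of indices of zeros.
chi = (6) + (5) + (7) + (5) + (-2) + (4) = 25

25


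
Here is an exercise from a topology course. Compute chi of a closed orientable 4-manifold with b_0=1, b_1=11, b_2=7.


By Poincare duality b_k = b_{4-k}, so full Betti numbers: b_0=1, b_1=11, b_2=7, b_3=11, b_4=1.
chi = sum (-1)^k b_k = -13

-13


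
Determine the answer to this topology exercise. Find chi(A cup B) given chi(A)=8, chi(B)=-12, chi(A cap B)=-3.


chi(A cup B) = chi(A) + chi(B) - chi(A cap B)
= 8 + (-12) - (-3)
= -1

-1


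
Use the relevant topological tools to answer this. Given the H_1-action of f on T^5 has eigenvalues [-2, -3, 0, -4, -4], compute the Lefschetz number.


For a torus self-map: L(f) = det(I - A) where A acts on H_1.
L(f) = (1--2) * (1--3) * (1-0) * (1--4) * (1--4) = 3 * 4 * 1 * 5 * 5 = 300

300


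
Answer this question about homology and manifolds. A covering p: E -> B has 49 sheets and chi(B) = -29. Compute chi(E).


For a finite covering: chi(E) = (number of sheets) * chi(B).
chi(E) = 49 * (-29) = -1421

-1421


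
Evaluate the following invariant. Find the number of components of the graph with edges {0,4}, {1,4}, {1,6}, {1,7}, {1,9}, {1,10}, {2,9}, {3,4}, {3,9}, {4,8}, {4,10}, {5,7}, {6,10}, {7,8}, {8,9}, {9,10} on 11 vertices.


Run DFS/union-find over 11 vertices.
V = 11, E = 16.
Number of components = 1

1


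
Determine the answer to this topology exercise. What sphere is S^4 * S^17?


Join of spheres: S^m * S^n = S^{m+n+1}.
dim = 4 + 17 + 1 = 22

22


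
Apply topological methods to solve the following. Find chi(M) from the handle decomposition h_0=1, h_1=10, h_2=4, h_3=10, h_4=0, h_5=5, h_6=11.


Handles of index k contribute (-1)^k to chi (same as CW cells).
chi = (1) + (-10) + (4) + (-10) + (0) + (-5) + (11) = -9

-9


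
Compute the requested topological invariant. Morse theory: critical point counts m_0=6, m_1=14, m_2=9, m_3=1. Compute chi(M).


Morse theory: chi(M) = sum_k (-1)^k m_k where m_k = #(index-k critical points).
= (6) + (-14) + (9) + (-1) = 0

0


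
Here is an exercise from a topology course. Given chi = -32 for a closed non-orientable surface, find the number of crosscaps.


chi = 2 - k for closed non-orientable surfaces with k crosscaps.
-32 = 2 - k
k = 2 - (-32) = 34

34


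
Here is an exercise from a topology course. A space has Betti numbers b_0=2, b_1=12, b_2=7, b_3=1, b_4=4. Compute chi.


chi = sum_k (-1)^k b_k.
= (2) + (-12) + (7) + (-1) + (4)
= 0

0


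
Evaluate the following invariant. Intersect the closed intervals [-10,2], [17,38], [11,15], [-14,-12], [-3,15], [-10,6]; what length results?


Intersection = [max(a_i), min(b_i)] = [17, -12].
Since 17 > -12, the intersection is empty.
Length = 0

0


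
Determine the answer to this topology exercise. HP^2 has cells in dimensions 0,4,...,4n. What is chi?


HP^2 has one cell in each dimension 0, 4, ..., 4*2 (2+1 cells, all even-dim).
chi = 2 + 1 = 3

3


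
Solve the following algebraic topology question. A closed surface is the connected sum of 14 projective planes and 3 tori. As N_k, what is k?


Since a >= 1, the sum is non-orientable; each T^2 can be replaced by RP^2 # RP^2 (since T^2#RP^2 = 3RP^2).
Total crosscaps k = 14 + 2*3 = 20.
Check via chi: chi = 14*1 + 3*0 - (14+3-1)*2 = -18 = 2 - k = -18. Consistent.

20


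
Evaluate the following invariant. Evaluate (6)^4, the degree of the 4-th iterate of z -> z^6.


deg(f) = 6. Degree is multiplicative: deg(f^4) = (deg f)^4.
deg(f^4) = (6)^4 = 1296

1296


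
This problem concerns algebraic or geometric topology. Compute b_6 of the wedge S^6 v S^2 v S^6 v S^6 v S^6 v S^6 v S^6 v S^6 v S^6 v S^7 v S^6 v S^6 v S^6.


For a wedge of spheres, H_k (k>0) is free on one generator per sphere of dimension k.
Spheres of dimension 6: count = 11.
b_6 = 11

11


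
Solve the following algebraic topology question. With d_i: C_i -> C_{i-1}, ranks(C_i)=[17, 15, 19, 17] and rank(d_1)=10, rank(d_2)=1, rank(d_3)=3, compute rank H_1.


rank H_k = rank(ker d_k) - rank(im d_{k+1}).
rank(ker d_1) = rank(C_1) - rank(d_1) = 15 - 10 = 5.
rank(im d_{1+1}) = 1.
rank H_1 = 5 - 1 = 4

4


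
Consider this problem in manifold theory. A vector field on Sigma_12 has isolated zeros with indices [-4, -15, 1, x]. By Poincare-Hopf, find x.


Poincare-Hopf: sum of indices = chi(M).
chi(Sigma_12) = 2 - 2*12 = -22.
Sum of known indices = -18.
x = chi - (sum known) = -22 - (-18) = -4

-4


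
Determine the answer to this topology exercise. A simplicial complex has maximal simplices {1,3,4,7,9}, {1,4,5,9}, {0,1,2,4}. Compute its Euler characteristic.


Enumerate all faces; f-vector: f_0=8, f_1=18, f_2=17, f_3=7, f_4=1.
chi = sum (-1)^k f_k = 1

1


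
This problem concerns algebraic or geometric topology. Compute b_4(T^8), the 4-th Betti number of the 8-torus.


By the Kunneth formula, b_k(T^n) = C(n,k).
b_4(T^8) = C(8,4).
C(8,4) = 8!/(4!*4!) = 70

70


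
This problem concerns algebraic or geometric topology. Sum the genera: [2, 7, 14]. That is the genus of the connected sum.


Genus is additive under connected sum of orientable surfaces.
g = 2 + 7 + 14 = 23

23


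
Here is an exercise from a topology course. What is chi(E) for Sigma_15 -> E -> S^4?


chi(S^4) = 2 (n even), chi(Sigma_15) = 2 - 2*15 = -28.
chi(E) = 2 * (-28) = -56

-56


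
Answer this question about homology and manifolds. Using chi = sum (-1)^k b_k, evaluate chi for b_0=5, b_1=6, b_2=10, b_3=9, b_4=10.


chi = sum_k (-1)^k b_k.
= (5) + (-6) + (10) + (-9) + (10)
= 10

10


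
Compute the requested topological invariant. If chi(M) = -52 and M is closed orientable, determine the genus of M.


chi = 2 - 2g for closed orientable surfaces.
-52 = 2 - 2g
2g = 2 - (-52) = 54
g = 27

27


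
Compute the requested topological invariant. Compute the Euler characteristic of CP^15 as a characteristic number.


For any closed oriented manifold, <e(TM),[M]> = chi(M).
chi(CP^15) = 15+1 = 16

16


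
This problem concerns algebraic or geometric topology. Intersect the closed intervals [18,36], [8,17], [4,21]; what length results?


Intersection = [max(a_i), min(b_i)] = [18, 17].
Since 18 > 17, the intersection is empty.
Length = 0

0


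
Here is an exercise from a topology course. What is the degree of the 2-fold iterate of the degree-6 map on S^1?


deg(f) = 6. Degree is multiplicative: deg(f^2) = (deg f)^2.
deg(f^2) = (6)^2 = 36

36


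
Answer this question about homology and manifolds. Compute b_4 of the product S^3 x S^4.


Each S^d has Poincare polynomial 1 + t^d.
The product S^3 x S^4 has Poincare polynomial prod(1+t^d_i).
Expanding: b_0=1, b_3=1, b_4=1, b_7=1.
b_4 = 1

1


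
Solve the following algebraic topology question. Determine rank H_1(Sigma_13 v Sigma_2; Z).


For a wedge: H_1(A v B) = H_1(A) + H_1(B).
b_1(Sigma_13) = 26, b_1(Sigma_2) = 4.
b_1 = 26 + 4 = 30

30


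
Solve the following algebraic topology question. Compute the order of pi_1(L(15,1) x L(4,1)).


pi_1(X x Y) = pi_1(X) x pi_1(Y).
pi_1(L(15,1)) = Z/15, pi_1(L(4,1)) = Z/4.
|Z/15 x Z/4| = 15 * 4 = 60

60


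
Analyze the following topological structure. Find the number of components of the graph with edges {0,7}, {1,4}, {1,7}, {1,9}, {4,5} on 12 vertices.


Run DFS/union-find over 12 vertices.
V = 12, E = 5.
Number of components = 7

7


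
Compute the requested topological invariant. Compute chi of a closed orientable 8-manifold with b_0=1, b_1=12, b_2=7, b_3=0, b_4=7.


By Poincare duality b_k = b_{8-k}, so full Betti numbers: b_0=1, b_1=12, b_2=7, b_3=0, b_4=7, b_5=0, b_6=7, b_7=12, b_8=1.
chi = sum (-1)^k b_k = -1

-1


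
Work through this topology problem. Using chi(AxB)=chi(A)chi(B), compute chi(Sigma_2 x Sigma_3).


chi(Sigma_2) = 2 - 2*2 = -2
chi(Sigma_3) = 2 - 2*3 = -4
chi(product) = (-2) * (-4) = 8

8


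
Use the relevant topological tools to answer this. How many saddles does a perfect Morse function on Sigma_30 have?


A perfect Morse function has m_k = b_k.
For Sigma_30: b_0=1, b_1=2g=60, b_2=1.
Saddles m_1 = 2g = 60

60


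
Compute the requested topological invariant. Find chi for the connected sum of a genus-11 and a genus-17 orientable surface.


chi(Sigma_11) = 2 - 2*11 = -20
chi(Sigma_17) = 2 - 2*17 = -32
For surfaces: chi(A#B) = chi(A) + chi(B) - 2.
chi = -20 + -32 - 2 = -54

-54


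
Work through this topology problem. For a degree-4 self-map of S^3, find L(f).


On S^3: L(f) = tr(f_0*) + (-1)^3 tr(f_3*) = 1 + (-1)^3 * deg(f).
L(f) = 1 + (-1)^3 * 4 = 1 + -4 = -3

-3


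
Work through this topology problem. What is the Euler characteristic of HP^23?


HP^23 has one cell in each dimension 0, 4, ..., 4*23 (23+1 cells, all even-dim).
chi = 23 + 1 = 24

24


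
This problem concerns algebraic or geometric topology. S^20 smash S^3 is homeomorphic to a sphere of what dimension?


S^m ^ S^n = S^{m+n}.
k = 20 + 3 = 23

23


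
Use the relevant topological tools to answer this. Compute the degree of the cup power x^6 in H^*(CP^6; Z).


|x| = 2 in H^*(CP^n).
|x^6| = 6 * |x| = 6 * 2 = 12

12


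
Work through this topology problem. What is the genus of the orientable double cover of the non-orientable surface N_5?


chi(N_5) = 2 - 5 = -3.
Double cover: chi(Sigma_g) = 2 * chi(N_5) = 2*(-3) = -6.
2 - 2g = -6, so g = (2 - (-6))/2 = 8/2 = 4

4


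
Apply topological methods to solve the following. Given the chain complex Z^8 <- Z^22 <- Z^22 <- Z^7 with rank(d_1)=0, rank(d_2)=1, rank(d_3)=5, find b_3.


rank H_k = rank(ker d_k) - rank(im d_{k+1}).
rank(ker d_3) = rank(C_3) - rank(d_3) = 7 - 5 = 2.
rank(im d_{3+1}) = 0.
rank H_3 = 2 - 0 = 2

2


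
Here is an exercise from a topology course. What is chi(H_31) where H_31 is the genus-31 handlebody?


A genus-g handlebody deformation retracts to a wedge of g circles.
chi(vee_g S^1) = 1 - g.
chi(H_31) = 1 - 31 = -30

-30


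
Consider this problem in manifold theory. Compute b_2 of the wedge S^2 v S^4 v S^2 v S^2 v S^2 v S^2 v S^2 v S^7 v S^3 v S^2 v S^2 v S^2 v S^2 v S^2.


For a wedge of spheres, H_k (k>0) is free on one generator per sphere of dimension k.
Spheres of dimension 2: count = 11.
b_2 = 11

11


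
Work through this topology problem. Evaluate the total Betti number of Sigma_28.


For Sigma_28: b_0 = 1, b_1 = 2g = 56, b_2 = 1.
Total = 1 + 56 + 1 = 58

58


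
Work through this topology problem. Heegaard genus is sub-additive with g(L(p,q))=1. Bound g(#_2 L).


Heegaard genus satisfies g(A#B) <= g(A) + g(B).
Each lens space has g = 1.
Upper bound: 2 * 1 = 2

2


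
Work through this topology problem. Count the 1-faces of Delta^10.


Delta^10 has 10+1 vertices. A 1-face is a choice of 1+1 vertices.
f_1 = C(10+1, 1+1) = C(11,2) = 55

55


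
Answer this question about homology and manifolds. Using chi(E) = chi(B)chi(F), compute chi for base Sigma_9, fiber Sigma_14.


For a fiber bundle F -> E -> B (with CW structure): chi(E) = chi(B) * chi(F).
chi(Sigma_9) = -16, chi(Sigma_14) = -26.
chi(E) = (-16) * (-26) = 416

416


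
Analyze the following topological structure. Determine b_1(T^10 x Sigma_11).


pi_1(A x B) = pi_1(A) x pi_1(B); rank of abelianization = b_1.
b_1(T^10) = 10, b_1(Sigma_11) = 2*11 = 22.
b_1(product) = 10 + 22 = 32

32


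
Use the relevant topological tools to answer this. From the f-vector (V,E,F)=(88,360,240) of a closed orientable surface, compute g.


chi = V - E + F = 88 - 360 + 240 = -32
For orientable closed surface: chi = 2 - 2g, so g = (2 - chi)/2.
g = (2 - (-32)) / 2 = 34 / 2 = 17

17


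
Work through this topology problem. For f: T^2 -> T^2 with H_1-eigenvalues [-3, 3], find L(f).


For a torus self-map: L(f) = det(I - A) where A acts on H_1.
L(f) = (1--3) * (1-3) = 4 * -2 = -8

-8


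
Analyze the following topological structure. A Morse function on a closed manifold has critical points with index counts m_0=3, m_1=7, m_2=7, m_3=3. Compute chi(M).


Morse theory: chi(M) = sum_k (-1)^k m_k where m_k = #(index-k critical points).
= (3) + (-7) + (7) + (-3) = 0

0


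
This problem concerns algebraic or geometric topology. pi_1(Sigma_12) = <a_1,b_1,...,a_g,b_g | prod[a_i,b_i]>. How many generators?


Standard presentation: pi_1(Sigma_g) = <a_1,b_1,...,a_g,b_g | [a_1,b_1]...[a_g,b_g] = 1>.
Number of generators = 2g = 2*12 = 24

24


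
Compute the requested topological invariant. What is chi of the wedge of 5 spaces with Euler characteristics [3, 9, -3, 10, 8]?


chi(A v B) = chi(A) + chi(B) - 1 (one point identified).
For 5 spaces: chi = (sum chi_i) - (5 - 1).
sum = 27; chi = 27 - 4 = 23

23


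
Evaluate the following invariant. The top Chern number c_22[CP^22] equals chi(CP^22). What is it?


For any closed oriented manifold, <e(TM),[M]> = chi(M).
chi(CP^22) = 22+1 = 23

23


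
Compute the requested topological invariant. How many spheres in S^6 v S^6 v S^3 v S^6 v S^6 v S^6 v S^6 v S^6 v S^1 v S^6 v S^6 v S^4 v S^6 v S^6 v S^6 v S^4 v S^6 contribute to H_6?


For a wedge of spheres, H_k (k>0) is free on one generator per sphere of dimension k.
Spheres of dimension 6: count = 13.
b_6 = 13

13


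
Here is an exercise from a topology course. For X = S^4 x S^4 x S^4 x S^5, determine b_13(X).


Each S^d has Poincare polynomial 1 + t^d.
The product S^4 x S^4 x S^4 x S^5 has Poincare polynomial prod(1+t^d_i).
Expanding: b_0=1, b_4=3, b_5=1, b_8=3, b_9=3, b_12=1, b_13=3, b_17=1.
b_13 = 3

3


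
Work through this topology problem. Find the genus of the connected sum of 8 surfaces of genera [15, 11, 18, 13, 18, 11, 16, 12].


Genus is additive under connected sum of orientable surfaces.
g = 15 + 11 + 18 + 13 + 18 + 11 + 16 + 12 = 114

114


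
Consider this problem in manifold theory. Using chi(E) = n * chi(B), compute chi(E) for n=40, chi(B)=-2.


For a finite covering: chi(E) = (number of sheets) * chi(B).
chi(E) = 40 * (-2) = -80

-80


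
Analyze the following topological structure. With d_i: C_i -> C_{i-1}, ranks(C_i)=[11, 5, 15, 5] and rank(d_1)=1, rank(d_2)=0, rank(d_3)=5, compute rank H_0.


rank H_k = rank(ker d_k) - rank(im d_{k+1}).
rank(ker d_0) = rank(C_0) - rank(d_0) = 11 - 0 = 11.
rank(im d_{0+1}) = 1.
rank H_0 = 11 - 1 = 10

10


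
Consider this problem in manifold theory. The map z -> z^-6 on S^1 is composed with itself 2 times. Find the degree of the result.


deg(f) = -6. Degree is multiplicative: deg(f^2) = (deg f)^2.
deg(f^2) = (-6)^2 = 36

36


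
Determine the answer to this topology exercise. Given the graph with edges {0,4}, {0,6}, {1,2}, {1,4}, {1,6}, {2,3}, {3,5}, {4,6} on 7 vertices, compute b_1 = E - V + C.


b_1 = E - V + (number of components).
E = 8, V = 7, components = 1.
b_1 = 8 - 7 + 1 = 2

2


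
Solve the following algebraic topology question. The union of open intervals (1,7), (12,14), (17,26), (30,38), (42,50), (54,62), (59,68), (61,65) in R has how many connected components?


Sort and merge overlapping open intervals.
Merged: (1,7), (12,14), (17,26), (30,38), (42,50), (54,68).
Number of components = 6

6


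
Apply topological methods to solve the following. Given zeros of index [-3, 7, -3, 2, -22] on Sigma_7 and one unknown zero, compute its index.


Poincare-Hopf: sum of indices = chi(M).
chi(Sigma_7) = 2 - 2*7 = -12.
Sum of known indices = -19.
x = chi - (sum known) = -12 - (-19) = 7

7


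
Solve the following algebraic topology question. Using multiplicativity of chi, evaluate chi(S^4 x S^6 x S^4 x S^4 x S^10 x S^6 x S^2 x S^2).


chi is multiplicative: chi(X x Y) = chi(X) chi(Y).
Each even-dim sphere has chi = 2. There are 8 factors.
chi = 2^8 = 256

256


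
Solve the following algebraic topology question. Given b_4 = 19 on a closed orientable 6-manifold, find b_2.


Poincare duality for closed orientable n-manifolds: b_k = b_{n-k}.
Here n = 6, so b_2 = b_4 = 19

19


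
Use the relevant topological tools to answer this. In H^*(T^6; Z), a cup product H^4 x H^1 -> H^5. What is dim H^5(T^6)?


Cup product: H^p x H^q -> H^{p+q}; here p+q = 4+1 = 5.
rank H^k(T^n) = C(n,k).
C(6,5) = 6

6


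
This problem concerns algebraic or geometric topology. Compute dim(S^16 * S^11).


Join of spheres: S^m * S^n = S^{m+n+1}.
dim = 16 + 11 + 1 = 28

28


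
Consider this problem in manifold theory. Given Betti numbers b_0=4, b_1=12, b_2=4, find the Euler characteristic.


chi = sum_k (-1)^k b_k.
= (4) + (-12) + (4)
= -4

-4


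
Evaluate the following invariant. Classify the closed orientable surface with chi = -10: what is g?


chi = 2 - 2g for closed orientable surfaces.
-10 = 2 - 2g
2g = 2 - (-10) = 12
g = 6

6


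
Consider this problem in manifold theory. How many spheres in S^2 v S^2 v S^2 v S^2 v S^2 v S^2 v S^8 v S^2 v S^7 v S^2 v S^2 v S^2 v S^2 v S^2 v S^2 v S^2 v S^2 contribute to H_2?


For a wedge of spheres, H_k (k>0) is free on one generator per sphere of dimension k.
Spheres of dimension 2: count = 15.
b_2 = 15

15
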